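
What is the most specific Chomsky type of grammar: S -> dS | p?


Right-linear: every RHS is a terminal or a terminal followed by one nonterminal
Classification: Type 3 (Regular)


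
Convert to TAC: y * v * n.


Break into single-operator statements:
t1 = y * v
t2 = t1 * n


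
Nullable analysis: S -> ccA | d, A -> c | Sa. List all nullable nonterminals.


A nonterminal is nullable iff some alternative derives ε (directly, or every symbol in it is nullable)
Nullable: {}


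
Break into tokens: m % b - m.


Scan left to right, longest-match per lexeme
Tokens: ID(m), OP(%), ID(b), OP(-), ID(m)


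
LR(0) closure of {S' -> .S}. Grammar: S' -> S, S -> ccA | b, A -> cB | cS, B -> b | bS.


Start: S' -> .S
For each item with dot before a nonterminal B, add B -> .γ for every B-production
Closure: [S' -> .S, S -> .ccA, S -> .b]


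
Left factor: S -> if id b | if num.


Common prefix: 'if'
Factored: S -> if S', S' -> id b | num


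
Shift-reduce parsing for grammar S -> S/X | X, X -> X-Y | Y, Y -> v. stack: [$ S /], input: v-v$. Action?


no handle ('S/' is not any RHS); shift 'v'
Action: shift


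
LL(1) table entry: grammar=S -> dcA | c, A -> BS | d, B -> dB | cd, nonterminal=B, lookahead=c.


For [B, c]: 'c' ∈ FIRST(cd)
Entry: B -> cd


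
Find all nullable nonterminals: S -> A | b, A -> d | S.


A nonterminal is nullable iff some alternative derives ε (directly, or every symbol in it is nullable)
Nullable: {}


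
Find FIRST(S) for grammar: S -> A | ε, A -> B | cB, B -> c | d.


Per alternative of S: FIRST(A) = {c, d}; FIRST(ε) = {ε}
FIRST(S) = {c, d, ε}


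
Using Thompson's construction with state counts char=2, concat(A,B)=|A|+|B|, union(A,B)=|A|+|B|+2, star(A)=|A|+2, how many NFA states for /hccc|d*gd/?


Syntax tree has 7 char leaf(s), 1 union(s), 1 star(s)
chars contribute 7×2 = 14; each union adds +2; each star adds +2
Total: 14 + 2 + 2 = 18 states


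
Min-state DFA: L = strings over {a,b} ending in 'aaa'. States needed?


Track the longest suffix of input matching a prefix of 'aaa': 4 classes (prefixes of length 0..3)
Minimal DFA: 4 states


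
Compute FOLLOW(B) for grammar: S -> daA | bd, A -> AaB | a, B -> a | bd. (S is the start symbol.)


$ ∈ FOLLOW(S). For each A -> αBβ: add FIRST(β)\{ε} to FOLLOW(B); if β nullable, add FOLLOW(A).
FOLLOW(B) = {$, a}


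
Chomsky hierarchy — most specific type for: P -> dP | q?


Right-linear: every RHS is a terminal or a terminal followed by one nonterminal
Classification: Type 3 (Regular)


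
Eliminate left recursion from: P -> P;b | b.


Left-recursive alternatives: P;b; non-recursive: b
Introduce P': P -> bP', P' -> ;bP' | ε


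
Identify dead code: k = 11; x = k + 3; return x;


k is read by x's definition; x is returned
No dead code


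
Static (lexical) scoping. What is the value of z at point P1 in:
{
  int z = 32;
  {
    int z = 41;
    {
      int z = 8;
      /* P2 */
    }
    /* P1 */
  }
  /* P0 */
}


z declared in the same block as P1
z = 41


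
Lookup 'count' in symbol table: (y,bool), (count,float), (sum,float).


Lookup 'count' → type float


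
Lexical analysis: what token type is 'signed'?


Pattern: reserved word
Type: KEYWORD


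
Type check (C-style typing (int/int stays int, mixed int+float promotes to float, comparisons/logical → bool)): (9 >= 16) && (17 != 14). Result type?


Operand types: bool && bool
Rule: logical operators take bool operands and yield bool
Result type: bool


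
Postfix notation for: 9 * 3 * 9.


Left to right (same or higher precedence on left)
Postfix: 9 3 * 9 *


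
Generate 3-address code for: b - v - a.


Break into single-operator statements:
t1 = b - v
t2 = t1 - a


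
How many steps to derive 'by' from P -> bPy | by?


Derivation: P => by
Steps: 1


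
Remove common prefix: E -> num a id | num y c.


Common prefix: 'num'
Factored: E -> num E', E' -> a id | y c


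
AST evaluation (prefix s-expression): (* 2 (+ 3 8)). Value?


Evaluate inner: (+ 3 8) = 11
Evaluate root: (* 2 11) = 22
Result: 22


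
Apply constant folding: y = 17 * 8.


17 * 8 = 136 at compile time
Optimized: y = 136


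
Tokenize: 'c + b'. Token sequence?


Scan left to right, longest-match per lexeme
Tokens: ID(c), OP(+), ID(b)


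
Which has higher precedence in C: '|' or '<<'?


'<<' is shift (level 8); '|' is bitwise OR (level 3)
Higher level binds tighter
'<<' has higher precedence than '|'


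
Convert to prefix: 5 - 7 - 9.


left-to-right (same/higher precedence on left): tree is (- (- 5 7) 9)
Prefix: - - 5 7 9


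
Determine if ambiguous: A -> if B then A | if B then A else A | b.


dangling else: 'if B then if B then b else b' parses two ways
Ambiguous


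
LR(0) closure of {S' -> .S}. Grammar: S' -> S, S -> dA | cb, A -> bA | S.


Start: S' -> .S
For each item with dot before a nonterminal B, add B -> .γ for every B-production
Closure: [S' -> .S, S -> .dA, S -> .cb]


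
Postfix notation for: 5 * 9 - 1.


Left to right (same or higher precedence on left)
Postfix: 5 9 * 1 -


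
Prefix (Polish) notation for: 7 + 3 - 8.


left-to-right (same/higher precedence on left): tree is (- (+ 7 3) 8)
Prefix: - + 7 3 8


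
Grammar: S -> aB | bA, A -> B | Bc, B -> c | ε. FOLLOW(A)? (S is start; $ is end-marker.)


$ ∈ FOLLOW(S). For each A -> αBβ: add FIRST(β)\{ε} to FOLLOW(B); if β nullable, add FOLLOW(A).
FOLLOW(A) = {$}


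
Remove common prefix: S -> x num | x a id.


Common prefix: 'x'
Factored: S -> x S', S' -> num | a id


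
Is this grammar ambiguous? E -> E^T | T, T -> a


precedence layered via separate nonterminal T: deterministic
Unambiguous


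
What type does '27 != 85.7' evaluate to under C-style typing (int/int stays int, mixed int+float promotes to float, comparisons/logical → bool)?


Operand types: int != float
Rule: comparison yields bool
Result type: bool


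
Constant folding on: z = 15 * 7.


15 * 7 = 105 at compile time
Optimized: z = 105


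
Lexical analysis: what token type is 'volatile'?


Pattern: reserved word
Type: KEYWORD


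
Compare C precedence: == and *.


'*' is multiplicative (level 10); '==' is equality (level 6)
Higher level binds tighter
'*' has higher precedence than '=='


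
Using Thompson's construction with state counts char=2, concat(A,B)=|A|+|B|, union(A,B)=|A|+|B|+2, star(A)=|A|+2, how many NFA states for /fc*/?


Syntax tree has 2 char leaf(s), 0 union(s), 1 star(s)
chars contribute 2×2 = 4; each union adds +2; each star adds +2
Total: 4 + 0 + 2 = 6 states


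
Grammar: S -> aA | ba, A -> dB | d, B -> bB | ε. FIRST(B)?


Per alternative of B: FIRST(bB) = {b}; FIRST(ε) = {ε}
FIRST(B) = {b, ε}


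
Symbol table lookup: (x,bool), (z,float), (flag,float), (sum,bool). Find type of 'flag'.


Lookup 'flag' → type float


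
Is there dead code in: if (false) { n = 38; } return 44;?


condition is constant false, so the whole block is unreachable
Dead: 'if (false) { n = 38; }'


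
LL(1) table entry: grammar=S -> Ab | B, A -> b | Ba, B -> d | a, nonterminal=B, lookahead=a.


For [B, a]: 'a' ∈ FIRST(a)
Entry: B -> a


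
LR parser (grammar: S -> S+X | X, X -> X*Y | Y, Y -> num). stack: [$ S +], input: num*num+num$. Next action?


no handle ('S+' is not any RHS); shift 'num'
Action: shift


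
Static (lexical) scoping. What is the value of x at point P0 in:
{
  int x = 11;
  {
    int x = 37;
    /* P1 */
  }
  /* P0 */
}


x declared in the same block as P0
x = 11


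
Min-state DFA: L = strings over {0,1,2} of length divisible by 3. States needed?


Track length mod 3: states 0..2, accept at 0
Minimal DFA: 3 states


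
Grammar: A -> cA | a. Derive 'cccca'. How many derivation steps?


Derivation: A => cA => ccA => cccA => ccccA => cccca
Steps: 5


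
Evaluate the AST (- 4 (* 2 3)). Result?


Evaluate inner: (* 2 3) = 6
Evaluate root: (- 4 6) = -2
Result: -2


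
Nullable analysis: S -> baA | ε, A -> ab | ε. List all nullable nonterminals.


A nonterminal is nullable iff some alternative derives ε (directly, or every symbol in it is nullable)
Nullable: {A, S}


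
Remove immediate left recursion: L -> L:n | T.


Left-recursive alternatives: L:n; non-recursive: T
Introduce L': L -> TL', L' -> :nL' | ε


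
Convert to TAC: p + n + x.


Break into single-operator statements:
t1 = p + n
t2 = t1 + x


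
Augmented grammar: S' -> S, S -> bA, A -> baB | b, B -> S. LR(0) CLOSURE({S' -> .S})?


Start: S' -> .S
For each item with dot before a nonterminal B, add B -> .γ for every B-production
Closure: [S' -> .S, S -> .bA]


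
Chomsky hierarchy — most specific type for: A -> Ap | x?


Left-linear: every RHS is a terminal or one nonterminal followed by a terminal
Classification: Type 3 (Regular)


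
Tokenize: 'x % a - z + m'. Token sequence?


Scan left to right, longest-match per lexeme
Tokens: ID(x), OP(%), ID(a), OP(-), ID(z), OP(+), ID(m)


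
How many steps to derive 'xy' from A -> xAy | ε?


Derivation: A => xAy => xy
Steps: 2


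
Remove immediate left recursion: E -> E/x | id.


Left-recursive alternatives: E/x; non-recursive: id
Introduce E': E -> idE', E' -> /xE' | ε


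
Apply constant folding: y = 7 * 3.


7 * 3 = 21 at compile time
Optimized: y = 21


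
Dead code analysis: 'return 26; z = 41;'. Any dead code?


statement follows a return and is unreachable
Dead: 'z = 41'


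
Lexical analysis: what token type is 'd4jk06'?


Pattern: letter/underscore followed by alphanumerics, not a keyword
Type: IDENTIFIER


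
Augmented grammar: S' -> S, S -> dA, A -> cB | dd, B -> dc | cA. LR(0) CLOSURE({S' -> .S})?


Start: S' -> .S
For each item with dot before a nonterminal B, add B -> .γ for every B-production
Closure: [S' -> .S, S -> .dA]


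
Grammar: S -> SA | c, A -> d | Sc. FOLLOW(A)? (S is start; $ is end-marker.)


$ ∈ FOLLOW(S). For each A -> αBβ: add FIRST(β)\{ε} to FOLLOW(B); if β nullable, add FOLLOW(A).
FOLLOW(A) = {$, c, d}


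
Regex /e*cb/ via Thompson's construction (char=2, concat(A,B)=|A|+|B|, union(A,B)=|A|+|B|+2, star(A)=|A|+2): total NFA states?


Syntax tree has 3 char leaf(s), 0 union(s), 1 star(s)
chars contribute 3×2 = 6; each union adds +2; each star adds +2
Total: 6 + 0 + 2 = 8 states


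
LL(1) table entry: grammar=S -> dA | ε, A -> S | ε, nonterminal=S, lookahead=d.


For [S, d]: 'd' ∈ FIRST(dA)
Entry: S -> dA


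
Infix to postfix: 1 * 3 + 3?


Left to right (same or higher precedence on left)
Postfix: 1 3 * 3 +


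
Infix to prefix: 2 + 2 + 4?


left-to-right (same/higher precedence on left): tree is (+ (+ 2 2) 4)
Prefix: + + 2 2 4


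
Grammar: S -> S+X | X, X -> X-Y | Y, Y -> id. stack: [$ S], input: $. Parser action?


start symbol S on stack, input exhausted
Action: accept


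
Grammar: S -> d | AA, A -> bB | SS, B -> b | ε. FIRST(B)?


Per alternative of B: FIRST(b) = {b}; FIRST(ε) = {ε}
FIRST(B) = {b, ε}


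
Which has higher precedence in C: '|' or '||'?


'|' is bitwise OR (level 3); '||' is logical OR (level 1)
Higher level binds tighter
'|' has higher precedence than '||'


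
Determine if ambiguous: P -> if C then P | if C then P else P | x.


dangling else: 'if C then if C then x else x' parses two ways
Ambiguous


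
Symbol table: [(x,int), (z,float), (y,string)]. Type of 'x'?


Lookup 'x' → type int


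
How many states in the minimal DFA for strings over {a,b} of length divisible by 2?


Track length mod 2: states 0..1, accept at 0
Minimal DFA: 2 states


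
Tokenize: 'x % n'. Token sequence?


Scan left to right, longest-match per lexeme
Tokens: ID(x), OP(%), ID(n)


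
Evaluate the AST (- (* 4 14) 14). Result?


Evaluate inner: (* 4 14) = 56
Evaluate root: (- 56 14) = 42
Result: 42


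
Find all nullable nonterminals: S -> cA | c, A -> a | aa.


A nonterminal is nullable iff some alternative derives ε (directly, or every symbol in it is nullable)
Nullable: {}


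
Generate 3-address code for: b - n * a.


Break into single-operator statements:
t1 = n * a
t2 = b - t1


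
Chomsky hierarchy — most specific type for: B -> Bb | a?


Left-linear: every RHS is a terminal or one nonterminal followed by a terminal
Classification: Type 3 (Regular)


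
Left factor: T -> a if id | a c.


Common prefix: 'a'
Factored: T -> a T', T' -> if id | c


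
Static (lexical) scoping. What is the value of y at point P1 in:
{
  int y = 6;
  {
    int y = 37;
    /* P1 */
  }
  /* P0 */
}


y declared in the same block as P1
y = 37


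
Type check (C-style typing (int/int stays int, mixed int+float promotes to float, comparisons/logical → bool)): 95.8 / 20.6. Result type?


Operand types: float / float
Rule: mixed int/float promotes to float; int/int stays int
Result type: float


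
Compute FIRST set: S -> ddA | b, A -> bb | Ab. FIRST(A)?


Per alternative of A: FIRST(bb) = {b}; FIRST(Ab) = {b}
FIRST(A) = {b}


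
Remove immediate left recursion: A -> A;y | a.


Left-recursive alternatives: A;y; non-recursive: a
Introduce A': A -> aA', A' -> ;yA' | ε


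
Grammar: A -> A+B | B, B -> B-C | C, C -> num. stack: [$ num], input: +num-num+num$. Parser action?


'num' on top is the handle for C -> num
Action: reduce (C -> num)


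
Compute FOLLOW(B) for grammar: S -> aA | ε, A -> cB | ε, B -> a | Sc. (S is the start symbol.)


$ ∈ FOLLOW(S). For each A -> αBβ: add FIRST(β)\{ε} to FOLLOW(B); if β nullable, add FOLLOW(A).
FOLLOW(B) = {$, c}


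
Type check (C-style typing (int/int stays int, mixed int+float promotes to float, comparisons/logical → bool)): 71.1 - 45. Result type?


Operand types: float - int
Rule: mixed int/float promotes to float; int/int stays int
Result type: float


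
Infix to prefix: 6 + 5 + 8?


left-to-right (same/higher precedence on left): tree is (+ (+ 6 5) 8)
Prefix: + + 6 5 8


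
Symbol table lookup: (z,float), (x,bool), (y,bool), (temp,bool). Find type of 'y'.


Lookup 'y' → type bool


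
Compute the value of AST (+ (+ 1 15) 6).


Evaluate inner: (+ 1 15) = 16
Evaluate root: (+ 16 6) = 22
Result: 22


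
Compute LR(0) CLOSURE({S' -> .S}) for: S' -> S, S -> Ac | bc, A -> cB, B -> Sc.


Start: S' -> .S
For each item with dot before a nonterminal B, add B -> .γ for every B-production
Closure: [S' -> .S, S -> .Ac, S -> .bc, A -> .cB]


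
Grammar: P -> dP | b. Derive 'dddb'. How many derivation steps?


Derivation: P => dP => ddP => dddP => dddb
Steps: 4


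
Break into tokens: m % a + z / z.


Scan left to right, longest-match per lexeme
Tokens: ID(m), OP(%), ID(a), OP(+), ID(z), OP(/), ID(z)


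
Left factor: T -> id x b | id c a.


Common prefix: 'id'
Factored: T -> id T', T' -> x b | c a


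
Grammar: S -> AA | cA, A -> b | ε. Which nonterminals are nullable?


A nonterminal is nullable iff some alternative derives ε (directly, or every symbol in it is nullable)
Nullable: {A, S}


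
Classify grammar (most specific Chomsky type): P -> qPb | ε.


Single nonterminal LHS, but q^n b^n is not regular
Classification: Type 2 (Context-Free)


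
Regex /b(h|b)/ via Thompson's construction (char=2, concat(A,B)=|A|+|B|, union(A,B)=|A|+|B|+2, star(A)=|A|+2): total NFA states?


Syntax tree has 3 char leaf(s), 1 union(s), 0 star(s)
chars contribute 3×2 = 6; each union adds +2; each star adds +2
Total: 6 + 2 + 0 = 8 states


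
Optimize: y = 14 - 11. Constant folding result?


14 - 11 = 3 at compile time
Optimized: y = 3


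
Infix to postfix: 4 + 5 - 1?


Left to right (same or higher precedence on left)
Postfix: 4 5 + 1 -


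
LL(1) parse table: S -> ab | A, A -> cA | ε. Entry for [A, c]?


For [A, c]: 'c' ∈ FIRST(cA)
Entry: A -> cA


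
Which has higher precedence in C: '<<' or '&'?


'<<' is shift (level 8); '&' is bitwise AND (level 5)
Higher level binds tighter
'<<' has higher precedence than '&'


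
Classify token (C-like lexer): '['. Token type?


Pattern: delimiter/punctuation
Type: PUNCTUATION


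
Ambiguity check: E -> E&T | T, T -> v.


precedence layered via separate nonterminal T: deterministic
Unambiguous


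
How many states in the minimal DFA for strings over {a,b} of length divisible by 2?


Track length mod 2: states 0..1, accept at 0
Minimal DFA: 2 states


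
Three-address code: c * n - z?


Break into single-operator statements:
t1 = c * n
t2 = t1 - z


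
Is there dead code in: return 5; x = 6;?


statement follows a return and is unreachable
Dead: 'x = 6'


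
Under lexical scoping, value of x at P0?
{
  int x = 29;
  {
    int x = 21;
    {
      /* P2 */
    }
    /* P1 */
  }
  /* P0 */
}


x declared in the same block as P0
x = 29


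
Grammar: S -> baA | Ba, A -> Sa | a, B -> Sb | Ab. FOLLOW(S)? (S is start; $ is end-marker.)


$ ∈ FOLLOW(S). For each A -> αBβ: add FIRST(β)\{ε} to FOLLOW(B); if β nullable, add FOLLOW(A).
FOLLOW(S) = {$, a, b}


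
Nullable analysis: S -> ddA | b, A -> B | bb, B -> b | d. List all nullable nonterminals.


A nonterminal is nullable iff some alternative derives ε (directly, or every symbol in it is nullable)
Nullable: {}


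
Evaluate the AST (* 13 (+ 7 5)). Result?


Evaluate inner: (+ 7 5) = 12
Evaluate root: (* 13 12) = 156
Result: 156


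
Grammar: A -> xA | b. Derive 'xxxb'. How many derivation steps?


Derivation: A => xA => xxA => xxxA => xxxb
Steps: 4


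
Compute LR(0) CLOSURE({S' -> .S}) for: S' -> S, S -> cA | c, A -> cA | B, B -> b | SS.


Start: S' -> .S
For each item with dot before a nonterminal B, add B -> .γ for every B-production
Closure: [S' -> .S, S -> .cA, S -> .c]


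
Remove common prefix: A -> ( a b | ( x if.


Common prefix: '('
Factored: A -> ( A', A' -> a b | x if


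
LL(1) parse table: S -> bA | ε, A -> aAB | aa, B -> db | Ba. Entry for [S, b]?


For [S, b]: 'b' ∈ FIRST(bA)
Entry: S -> bA


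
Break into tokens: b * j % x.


Scan left to right, longest-match per lexeme
Tokens: ID(b), OP(*), ID(j), OP(%), ID(x)


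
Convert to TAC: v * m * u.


Break into single-operator statements:
t1 = v * m
t2 = t1 * u


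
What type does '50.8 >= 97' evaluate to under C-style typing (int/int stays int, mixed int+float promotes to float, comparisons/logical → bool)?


Operand types: float >= int
Rule: comparison yields bool
Result type: bool


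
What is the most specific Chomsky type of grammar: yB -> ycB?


LHS has context (more than one symbol) and |LHS| ≤ |RHS|
Classification: Type 1 (Context-Sensitive)


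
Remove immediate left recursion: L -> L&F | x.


Left-recursive alternatives: L&F; non-recursive: x
Introduce L': L -> xL', L' -> &FL' | ε


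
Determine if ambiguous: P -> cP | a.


right-linear, alternatives start with distinct terminals 'c' vs 'a': unique leftmost derivation
Unambiguous


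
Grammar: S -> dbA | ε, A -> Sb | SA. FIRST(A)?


Per alternative of A: FIRST(Sb) = {b, d}; FIRST(SA) = {b, d}
FIRST(A) = {b, d}


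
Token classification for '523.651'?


Pattern: digits with a decimal point
Type: FLOAT_LITERAL


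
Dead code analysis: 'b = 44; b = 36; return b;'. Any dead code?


first assignment to b is overwritten before any read
Dead: 'b = 44'


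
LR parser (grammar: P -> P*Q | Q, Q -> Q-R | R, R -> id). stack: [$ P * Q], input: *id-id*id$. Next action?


handle 'P*Q' on top; lookahead ∈ FOLLOW(P) = {*, $}
Action: reduce (P -> P*Q)


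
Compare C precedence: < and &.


'<' is relational (level 7); '&' is bitwise AND (level 5)
Higher level binds tighter
'<' has higher precedence than '&'


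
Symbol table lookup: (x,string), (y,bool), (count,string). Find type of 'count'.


Lookup 'count' → type string


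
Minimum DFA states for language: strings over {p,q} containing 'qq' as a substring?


KMP-style automaton: 2 progress states + 1 absorbing accept = 3
Minimal DFA: 3 states


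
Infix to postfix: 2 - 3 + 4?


Left to right (same or higher precedence on left)
Postfix: 2 3 - 4 +


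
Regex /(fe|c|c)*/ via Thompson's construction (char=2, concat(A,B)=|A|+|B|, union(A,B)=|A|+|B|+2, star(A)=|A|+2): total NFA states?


Syntax tree has 4 char leaf(s), 2 union(s), 1 star(s)
chars contribute 4×2 = 8; each union adds +2; each star adds +2
Total: 8 + 4 + 2 = 14 states


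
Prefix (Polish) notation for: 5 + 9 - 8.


left-to-right (same/higher precedence on left): tree is (- (+ 5 9) 8)
Prefix: - + 5 9 8


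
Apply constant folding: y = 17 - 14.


17 - 14 = 3 at compile time
Optimized: y = 3


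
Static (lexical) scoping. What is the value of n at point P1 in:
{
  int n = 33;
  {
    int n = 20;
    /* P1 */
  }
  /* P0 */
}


n declared in the same block as P1
n = 20


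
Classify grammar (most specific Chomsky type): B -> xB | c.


Right-linear: every RHS is a terminal or a terminal followed by one nonterminal
Classification: Type 3 (Regular)


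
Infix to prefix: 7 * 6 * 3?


left-to-right (same/higher precedence on left): tree is (* (* 7 6) 3)
Prefix: * * 7 6 3


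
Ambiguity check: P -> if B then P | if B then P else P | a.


dangling else: 'if B then if B then a else a' parses two ways
Ambiguous


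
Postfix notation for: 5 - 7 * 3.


* has higher precedence, evaluate 7*3 first
Postfix: 5 7 3 * -


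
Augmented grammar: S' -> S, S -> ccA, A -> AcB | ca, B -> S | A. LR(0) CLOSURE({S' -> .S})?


Start: S' -> .S
For each item with dot before a nonterminal B, add B -> .γ for every B-production
Closure: [S' -> .S, S -> .ccA]


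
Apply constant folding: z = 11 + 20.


11 + 20 = 31 at compile time
Optimized: z = 31


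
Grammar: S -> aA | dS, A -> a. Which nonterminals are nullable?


A nonterminal is nullable iff some alternative derives ε (directly, or every symbol in it is nullable)
Nullable: {}


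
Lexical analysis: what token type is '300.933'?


Pattern: digits with a decimal point
Type: FLOAT_LITERAL


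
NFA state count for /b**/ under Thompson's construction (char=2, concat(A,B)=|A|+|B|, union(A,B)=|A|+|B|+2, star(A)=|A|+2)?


Syntax tree has 1 char leaf(s), 0 union(s), 2 star(s)
chars contribute 1×2 = 2; each union adds +2; each star adds +2
Total: 2 + 0 + 4 = 6 states


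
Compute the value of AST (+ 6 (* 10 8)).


Evaluate inner: (* 10 8) = 80
Evaluate root: (+ 6 80) = 86
Result: 86


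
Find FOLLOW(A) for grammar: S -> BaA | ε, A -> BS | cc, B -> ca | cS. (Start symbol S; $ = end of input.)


$ ∈ FOLLOW(S). For each A -> αBβ: add FIRST(β)\{ε} to FOLLOW(B); if β nullable, add FOLLOW(A).
FOLLOW(A) = {$, a, c}


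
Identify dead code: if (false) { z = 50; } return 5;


condition is constant false, so the whole block is unreachable
Dead: 'if (false) { z = 50; }'


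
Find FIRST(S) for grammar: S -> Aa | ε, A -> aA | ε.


Per alternative of S: FIRST(Aa) = {a}; FIRST(ε) = {ε}
FIRST(S) = {a, ε}


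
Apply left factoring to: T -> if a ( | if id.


Common prefix: 'if'
Factored: T -> if T', T' -> a ( | id


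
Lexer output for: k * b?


Scan left to right, longest-match per lexeme
Tokens: ID(k), OP(*), ID(b)


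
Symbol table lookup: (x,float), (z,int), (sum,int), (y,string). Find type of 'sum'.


Lookup 'sum' → type int


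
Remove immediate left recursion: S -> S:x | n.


Left-recursive alternatives: S:x; non-recursive: n
Introduce S': S -> nS', S' -> :xS' | ε


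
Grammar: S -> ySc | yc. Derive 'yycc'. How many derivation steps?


Derivation: S => ySc => yycc
Steps: 2


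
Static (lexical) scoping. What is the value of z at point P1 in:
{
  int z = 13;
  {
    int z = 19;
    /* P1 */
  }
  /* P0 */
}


z declared in the same block as P1
z = 19


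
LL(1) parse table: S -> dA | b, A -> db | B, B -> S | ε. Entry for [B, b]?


For [B, b]: 'b' ∈ FIRST(S)
Entry: B -> S


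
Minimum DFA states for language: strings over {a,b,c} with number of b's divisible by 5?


Track (count of b) mod 5: states 0..4, accept at 0
Minimal DFA: 5 states


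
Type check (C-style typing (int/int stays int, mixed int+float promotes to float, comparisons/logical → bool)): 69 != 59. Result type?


Operand types: int != int
Rule: comparison yields bool
Result type: bool


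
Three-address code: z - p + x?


Break into single-operator statements:
t1 = z - p
t2 = t1 + x


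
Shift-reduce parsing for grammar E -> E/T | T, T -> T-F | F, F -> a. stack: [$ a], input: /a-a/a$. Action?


'a' on top is the handle for F -> a
Action: reduce (F -> a)


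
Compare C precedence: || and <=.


'<=' is relational (level 7); '||' is logical OR (level 1)
Higher level binds tighter
'<=' has higher precedence than '||'


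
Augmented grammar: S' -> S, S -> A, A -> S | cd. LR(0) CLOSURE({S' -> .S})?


Start: S' -> .S
For each item with dot before a nonterminal B, add B -> .γ for every B-production
Closure: [S' -> .S, S -> .A, A -> .S, A -> .cd]


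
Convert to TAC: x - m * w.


Break into single-operator statements:
t1 = m * w
t2 = x - t1


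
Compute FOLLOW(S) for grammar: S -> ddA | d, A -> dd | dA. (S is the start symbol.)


$ ∈ FOLLOW(S). For each A -> αBβ: add FIRST(β)\{ε} to FOLLOW(B); if β nullable, add FOLLOW(A).
FOLLOW(S) = {$}


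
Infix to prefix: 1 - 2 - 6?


left-to-right (same/higher precedence on left): tree is (- (- 1 2) 6)
Prefix: - - 1 2 6


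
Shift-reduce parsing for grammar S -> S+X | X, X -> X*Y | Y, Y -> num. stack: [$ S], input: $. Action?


start symbol S on stack, input exhausted
Action: accept


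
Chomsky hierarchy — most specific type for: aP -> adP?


LHS has context (more than one symbol) and |LHS| ≤ |RHS|
Classification: Type 1 (Context-Sensitive)


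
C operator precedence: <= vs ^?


'<=' is relational (level 7); '^' is bitwise XOR (level 4)
Higher level binds tighter
'<=' has higher precedence than '^'


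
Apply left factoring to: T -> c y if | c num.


Common prefix: 'c'
Factored: T -> c T', T' -> y if | num


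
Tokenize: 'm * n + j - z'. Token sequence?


Scan left to right, longest-match per lexeme
Tokens: ID(m), OP(*), ID(n), OP(+), ID(j), OP(-), ID(z)


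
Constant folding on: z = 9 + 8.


9 + 8 = 17 at compile time
Optimized: z = 17


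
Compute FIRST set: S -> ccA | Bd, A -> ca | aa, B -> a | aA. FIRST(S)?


Per alternative of S: FIRST(ccA) = {c}; FIRST(Bd) = {a}
FIRST(S) = {a, c}


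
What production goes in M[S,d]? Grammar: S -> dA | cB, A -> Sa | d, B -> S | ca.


For [S, d]: 'd' ∈ FIRST(dA)
Entry: S -> dA


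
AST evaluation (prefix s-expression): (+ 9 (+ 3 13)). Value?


Evaluate inner: (+ 3 13) = 16
Evaluate root: (+ 9 16) = 25
Result: 25


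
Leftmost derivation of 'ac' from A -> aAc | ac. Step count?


Derivation: A => ac
Steps: 1


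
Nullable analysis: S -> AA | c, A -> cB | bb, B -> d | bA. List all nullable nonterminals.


A nonterminal is nullable iff some alternative derives ε (directly, or every symbol in it is nullable)
Nullable: {}


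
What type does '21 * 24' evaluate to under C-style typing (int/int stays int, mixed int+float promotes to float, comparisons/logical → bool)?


Operand types: int * int
Rule: mixed int/float promotes to float; int/int stays int
Result type: int


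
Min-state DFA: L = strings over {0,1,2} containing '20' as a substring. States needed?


KMP-style automaton: 2 progress states + 1 absorbing accept = 3
Minimal DFA: 3 states


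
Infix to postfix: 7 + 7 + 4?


Left to right (same or higher precedence on left)
Postfix: 7 7 + 4 +


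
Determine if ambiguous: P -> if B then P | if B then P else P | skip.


dangling else: 'if B then if B then skip else skip' parses two ways
Ambiguous


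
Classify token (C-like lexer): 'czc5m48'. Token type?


Pattern: letter/underscore followed by alphanumerics, not a keyword
Type: IDENTIFIER


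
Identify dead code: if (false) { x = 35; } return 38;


condition is constant false, so the whole block is unreachable
Dead: 'if (false) { x = 35; }'


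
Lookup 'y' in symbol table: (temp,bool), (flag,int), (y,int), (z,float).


Lookup 'y' → type int


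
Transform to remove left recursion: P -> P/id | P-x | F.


Left-recursive alternatives: P/id, P-x; non-recursive: F
Introduce P': P -> FP', P' -> /idP' | -xP' | ε


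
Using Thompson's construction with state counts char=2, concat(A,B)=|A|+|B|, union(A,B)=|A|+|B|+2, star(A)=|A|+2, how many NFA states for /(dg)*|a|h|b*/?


Syntax tree has 5 char leaf(s), 3 union(s), 2 star(s)
chars contribute 5×2 = 10; each union adds +2; each star adds +2
Total: 10 + 6 + 4 = 20 states


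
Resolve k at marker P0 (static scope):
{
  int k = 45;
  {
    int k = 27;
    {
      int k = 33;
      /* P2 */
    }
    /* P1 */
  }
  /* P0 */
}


k declared in the same block as P0
k = 45


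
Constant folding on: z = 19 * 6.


19 * 6 = 114 at compile time
Optimized: z = 114


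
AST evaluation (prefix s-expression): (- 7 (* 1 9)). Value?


Evaluate inner: (* 1 9) = 9
Evaluate root: (- 7 9) = -2
Result: -2


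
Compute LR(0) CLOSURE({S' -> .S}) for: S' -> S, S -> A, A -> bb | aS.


Start: S' -> .S
For each item with dot before a nonterminal B, add B -> .γ for every B-production
Closure: [S' -> .S, S -> .A, A -> .bb, A -> .aS]


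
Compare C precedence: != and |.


'!=' is equality (level 6); '|' is bitwise OR (level 3)
Higher level binds tighter
'!=' has higher precedence than '|'


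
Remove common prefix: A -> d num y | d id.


Common prefix: 'd'
Factored: A -> d A', A' -> num y | id


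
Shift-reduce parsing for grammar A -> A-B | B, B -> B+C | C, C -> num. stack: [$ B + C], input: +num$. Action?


handle 'B+C' on top
Action: reduce (B -> B+C)


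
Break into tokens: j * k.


Scan left to right, longest-match per lexeme
Tokens: ID(j), OP(*), ID(k)


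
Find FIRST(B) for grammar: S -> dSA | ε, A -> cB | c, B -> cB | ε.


Per alternative of B: FIRST(cB) = {c}; FIRST(ε) = {ε}
FIRST(B) = {c, ε}


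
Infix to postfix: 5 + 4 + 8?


Left to right (same or higher precedence on left)
Postfix: 5 4 + 8 +


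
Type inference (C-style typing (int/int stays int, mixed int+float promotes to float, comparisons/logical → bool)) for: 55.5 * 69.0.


Operand types: float * float
Rule: mixed int/float promotes to float; int/int stays int
Result type: float


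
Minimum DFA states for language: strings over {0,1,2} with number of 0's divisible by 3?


Track (count of 0) mod 3: states 0..2, accept at 0
Minimal DFA: 3 states


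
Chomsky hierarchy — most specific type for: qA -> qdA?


LHS has context (more than one symbol) and |LHS| ≤ |RHS|
Classification: Type 1 (Context-Sensitive)


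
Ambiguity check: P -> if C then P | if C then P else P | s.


dangling else: 'if C then if C then s else s' parses two ways
Ambiguous


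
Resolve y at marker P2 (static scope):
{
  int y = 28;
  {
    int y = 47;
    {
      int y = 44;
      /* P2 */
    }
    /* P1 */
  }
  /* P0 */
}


y declared in the same block as P2
y = 44


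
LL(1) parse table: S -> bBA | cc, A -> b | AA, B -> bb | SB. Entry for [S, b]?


For [S, b]: 'b' ∈ FIRST(bBA)
Entry: S -> bBA


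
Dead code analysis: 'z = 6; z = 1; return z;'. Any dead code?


first assignment to z is overwritten before any read
Dead: 'z = 6'


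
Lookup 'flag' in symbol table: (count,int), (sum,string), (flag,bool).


Lookup 'flag' → type bool


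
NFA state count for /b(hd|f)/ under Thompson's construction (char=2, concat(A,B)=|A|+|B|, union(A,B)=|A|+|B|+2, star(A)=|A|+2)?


Syntax tree has 4 char leaf(s), 1 union(s), 0 star(s)
chars contribute 4×2 = 8; each union adds +2; each star adds +2
Total: 8 + 2 + 0 = 10 states


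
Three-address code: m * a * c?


Break into single-operator statements:
t1 = m * a
t2 = t1 * c


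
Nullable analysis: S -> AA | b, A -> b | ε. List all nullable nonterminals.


A nonterminal is nullable iff some alternative derives ε (directly, or every symbol in it is nullable)
Nullable: {A, S}


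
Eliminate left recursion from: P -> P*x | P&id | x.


Left-recursive alternatives: P*x, P&id; non-recursive: x
Introduce P': P -> xP', P' -> *xP' | &idP' | ε


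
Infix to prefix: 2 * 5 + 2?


left-to-right (same/higher precedence on left): tree is (+ (* 2 5) 2)
Prefix: + * 2 5 2


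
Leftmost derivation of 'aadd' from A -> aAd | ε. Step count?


Derivation: A => aAd => aaAdd => aadd
Steps: 3


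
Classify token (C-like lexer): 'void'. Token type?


Pattern: reserved word
Type: KEYWORD


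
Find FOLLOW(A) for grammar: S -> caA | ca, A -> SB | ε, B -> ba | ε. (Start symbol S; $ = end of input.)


$ ∈ FOLLOW(S). For each A -> αBβ: add FIRST(β)\{ε} to FOLLOW(B); if β nullable, add FOLLOW(A).
FOLLOW(A) = {$, b}


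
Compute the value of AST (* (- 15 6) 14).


Evaluate inner: (- 15 6) = 9
Evaluate root: (* 9 14) = 126
Result: 126


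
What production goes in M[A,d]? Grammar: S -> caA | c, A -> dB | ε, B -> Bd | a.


For [A, d]: 'd' ∈ FIRST(dB)
Entry: A -> dB


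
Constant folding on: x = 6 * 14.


6 * 14 = 84 at compile time
Optimized: x = 84


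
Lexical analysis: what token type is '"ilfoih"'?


Pattern: double-quoted sequence
Type: STRING_LITERAL


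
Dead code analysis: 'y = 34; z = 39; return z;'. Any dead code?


y is assigned but never read
Dead: 'y = 34'


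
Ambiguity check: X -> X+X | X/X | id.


'id+id/id' has two parse trees (no precedence encoded between + and /)
Ambiguous


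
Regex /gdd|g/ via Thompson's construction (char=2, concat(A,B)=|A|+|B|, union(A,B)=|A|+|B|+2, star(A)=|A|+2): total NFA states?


Syntax tree has 4 char leaf(s), 1 union(s), 0 star(s)
chars contribute 4×2 = 8; each union adds +2; each star adds +2
Total: 8 + 2 + 0 = 10 states


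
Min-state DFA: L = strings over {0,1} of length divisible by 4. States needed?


Track length mod 4: states 0..3, accept at 0
Minimal DFA: 4 states


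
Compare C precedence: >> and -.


'-' is additive (level 9); '>>' is shift (level 8)
Higher level binds tighter
'-' has higher precedence than '>>'


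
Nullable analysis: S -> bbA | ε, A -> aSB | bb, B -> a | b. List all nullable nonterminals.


A nonterminal is nullable iff some alternative derives ε (directly, or every symbol in it is nullable)
Nullable: {S}


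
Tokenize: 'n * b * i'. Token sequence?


Scan left to right, longest-match per lexeme
Tokens: ID(n), OP(*), ID(b), OP(*), ID(i)


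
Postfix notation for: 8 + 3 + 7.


Left to right (same or higher precedence on left)
Postfix: 8 3 + 7 +


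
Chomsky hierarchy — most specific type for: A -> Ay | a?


Left-linear: every RHS is a terminal or one nonterminal followed by a terminal
Classification: Type 3 (Regular)


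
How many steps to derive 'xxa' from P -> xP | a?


Derivation: P => xP => xxP => xxa
Steps: 3


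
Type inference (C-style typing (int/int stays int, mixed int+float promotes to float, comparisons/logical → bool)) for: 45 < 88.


Operand types: int < int
Rule: comparison yields bool
Result type: bool


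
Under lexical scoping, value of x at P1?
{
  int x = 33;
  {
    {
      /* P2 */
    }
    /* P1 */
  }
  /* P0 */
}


P1's block does not declare x; resolves to the enclosing declaration at depth 0
x = 33


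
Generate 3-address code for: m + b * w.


Break into single-operator statements:
t1 = b * w
t2 = m + t1


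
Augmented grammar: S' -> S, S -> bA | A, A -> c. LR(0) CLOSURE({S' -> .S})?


Start: S' -> .S
For each item with dot before a nonterminal B, add B -> .γ for every B-production
Closure: [S' -> .S, S -> .bA, S -> .A, A -> .c]


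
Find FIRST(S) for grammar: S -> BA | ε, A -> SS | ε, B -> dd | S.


Per alternative of S: FIRST(BA) = {d, ε}; FIRST(ε) = {ε}
FIRST(S) = {d, ε}


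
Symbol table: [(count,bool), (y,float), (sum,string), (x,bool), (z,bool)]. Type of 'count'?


Lookup 'count' → type bool


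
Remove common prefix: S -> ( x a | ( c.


Common prefix: '('
Factored: S -> ( S', S' -> x a | c


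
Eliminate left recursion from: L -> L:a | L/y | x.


Left-recursive alternatives: L:a, L/y; non-recursive: x
Introduce L': L -> xL', L' -> :aL' | /yL' | ε


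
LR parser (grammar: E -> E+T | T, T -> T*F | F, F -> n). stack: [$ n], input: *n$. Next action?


'n' on top is the handle for F -> n
Action: reduce (F -> n)


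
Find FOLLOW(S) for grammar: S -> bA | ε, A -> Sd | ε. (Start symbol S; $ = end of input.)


$ ∈ FOLLOW(S). For each A -> αBβ: add FIRST(β)\{ε} to FOLLOW(B); if β nullable, add FOLLOW(A).
FOLLOW(S) = {$, d}


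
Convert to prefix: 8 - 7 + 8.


left-to-right (same/higher precedence on left): tree is (+ (- 8 7) 8)
Prefix: + - 8 7 8


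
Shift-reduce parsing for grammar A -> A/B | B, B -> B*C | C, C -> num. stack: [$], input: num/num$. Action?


no handle on stack; shift 'num'
Action: shift


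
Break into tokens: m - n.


Scan left to right, longest-match per lexeme
Tokens: ID(m), OP(-), ID(n)


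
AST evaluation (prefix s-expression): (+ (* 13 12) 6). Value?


Evaluate inner: (* 13 12) = 156
Evaluate root: (+ 156 6) = 162
Result: 162


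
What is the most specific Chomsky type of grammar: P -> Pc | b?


Left-linear: every RHS is a terminal or one nonterminal followed by a terminal
Classification: Type 3 (Regular)


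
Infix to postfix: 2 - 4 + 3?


Left to right (same or higher precedence on left)
Postfix: 2 4 - 3 +


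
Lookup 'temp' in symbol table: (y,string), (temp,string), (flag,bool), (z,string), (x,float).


Lookup 'temp' → type string


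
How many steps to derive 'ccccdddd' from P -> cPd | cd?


Derivation: P => cPd => ccPdd => cccPddd => ccccdddd
Steps: 4


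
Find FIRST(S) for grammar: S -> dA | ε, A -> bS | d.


Per alternative of S: FIRST(dA) = {d}; FIRST(ε) = {ε}
FIRST(S) = {d, ε}


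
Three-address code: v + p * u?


Break into single-operator statements:
t1 = p * u
t2 = v + t1


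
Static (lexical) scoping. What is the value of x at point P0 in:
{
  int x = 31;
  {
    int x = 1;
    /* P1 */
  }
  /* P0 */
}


x declared in the same block as P0
x = 31


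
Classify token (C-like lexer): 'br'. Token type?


Pattern: letter/underscore followed by alphanumerics, not a keyword
Type: IDENTIFIER


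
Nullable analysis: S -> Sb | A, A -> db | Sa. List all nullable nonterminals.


A nonterminal is nullable iff some alternative derives ε (directly, or every symbol in it is nullable)
Nullable: {}


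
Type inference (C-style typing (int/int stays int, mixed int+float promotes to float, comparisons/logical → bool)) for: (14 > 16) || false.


Operand types: bool || bool
Rule: logical operators take bool operands and yield bool
Result type: bool


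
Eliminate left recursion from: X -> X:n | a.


Left-recursive alternatives: X:n; non-recursive: a
Introduce X': X -> aX', X' -> :nX' | ε
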